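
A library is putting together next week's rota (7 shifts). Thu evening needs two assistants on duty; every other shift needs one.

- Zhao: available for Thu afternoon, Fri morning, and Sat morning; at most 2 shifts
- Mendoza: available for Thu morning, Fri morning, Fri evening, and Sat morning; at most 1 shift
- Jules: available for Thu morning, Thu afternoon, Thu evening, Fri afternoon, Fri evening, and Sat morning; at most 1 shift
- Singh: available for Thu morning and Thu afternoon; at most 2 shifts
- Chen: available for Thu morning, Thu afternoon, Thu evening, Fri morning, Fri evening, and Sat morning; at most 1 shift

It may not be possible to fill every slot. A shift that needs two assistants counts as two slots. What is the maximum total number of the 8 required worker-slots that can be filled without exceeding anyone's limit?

Total capacity across all assistants is 2+1+1+2+1 = 7, and 8 slots are needed, so at most 7 can be filled.
An assignment achieving 7: Thu morning→Singh, Thu afternoon→Singh, Thu evening→Chen, Fri morning→Zhao, Fri afternoon→Jules, Fri evening→Mendoza, Sat morning→Zhao.
Loads: Zhao 2/2, Mendoza 1/1, Jules 1/1, Singh 2/2, Chen 1/1.

7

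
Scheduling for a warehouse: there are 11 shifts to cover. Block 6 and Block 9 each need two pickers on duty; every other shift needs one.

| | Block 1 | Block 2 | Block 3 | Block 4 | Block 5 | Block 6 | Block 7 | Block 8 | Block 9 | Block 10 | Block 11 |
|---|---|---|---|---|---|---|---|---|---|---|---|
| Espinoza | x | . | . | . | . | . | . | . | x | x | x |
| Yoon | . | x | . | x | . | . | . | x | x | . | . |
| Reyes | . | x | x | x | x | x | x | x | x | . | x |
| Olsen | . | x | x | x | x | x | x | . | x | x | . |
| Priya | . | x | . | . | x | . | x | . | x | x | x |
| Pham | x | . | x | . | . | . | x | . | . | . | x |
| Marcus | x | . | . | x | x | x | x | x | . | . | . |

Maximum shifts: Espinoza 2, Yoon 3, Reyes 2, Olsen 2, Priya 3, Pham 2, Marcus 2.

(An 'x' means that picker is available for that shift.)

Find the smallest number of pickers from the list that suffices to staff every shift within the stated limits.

13 slots to fill and no one can take more than 3, so at least ⌈13/3⌉ = 5 pickers are needed.
Any 5 pickers together have capacity at most 3+3+2+2+2 = 12 < 13 slots, so 5 can never suffice.
Espinoza, Yoon, Reyes, Olsen, Priya, and Pham alone can cover everything: Block 1→Espinoza, Block 2→Priya, Block 3→Reyes, Block 4→Yoon, Block 5→Olsen, Block 6→Reyes+Olsen, Block 7→Priya, Block 8→Yoon, Block 9→Yoon+Priya, Block 10→Espinoza, Block 11→Pham.

6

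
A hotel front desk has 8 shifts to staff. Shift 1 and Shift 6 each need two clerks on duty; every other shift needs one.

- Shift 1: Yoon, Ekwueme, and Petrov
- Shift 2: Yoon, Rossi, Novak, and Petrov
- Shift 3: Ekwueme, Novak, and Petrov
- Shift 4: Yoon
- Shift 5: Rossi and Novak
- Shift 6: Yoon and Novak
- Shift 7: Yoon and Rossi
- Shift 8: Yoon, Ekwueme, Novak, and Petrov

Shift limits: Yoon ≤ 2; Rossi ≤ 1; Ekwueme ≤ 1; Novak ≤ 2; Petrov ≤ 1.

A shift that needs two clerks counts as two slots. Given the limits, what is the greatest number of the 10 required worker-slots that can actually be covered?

7

Total capacity across all clerks is 2+1+1+2+1 = 7, and 10 slots are needed, so at most 7 can be filled.
An assignment achieving 7: Shift 1→Ekwueme+Petrov, Shift 3→Novak, Shift 4→Yoon, Shift 5→Rossi, Shift 6→Yoon+Novak.
Loads: Yoon 2/2, Rossi 1/1, Ekwueme 1/1, Novak 2/2, Petrov 1/1.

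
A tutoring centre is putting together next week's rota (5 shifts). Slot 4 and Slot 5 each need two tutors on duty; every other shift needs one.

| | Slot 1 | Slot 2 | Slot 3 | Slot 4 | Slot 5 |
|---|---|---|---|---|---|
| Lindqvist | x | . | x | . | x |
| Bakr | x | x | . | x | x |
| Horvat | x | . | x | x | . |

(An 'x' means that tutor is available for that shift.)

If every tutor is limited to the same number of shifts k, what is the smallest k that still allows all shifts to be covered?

With 3 tutors and 7 worker-slots to fill, someone must work at least ⌈7/3⌉ = 3 shifts, so k ≥ 3.
k = 3 works: Slot 1→Lindqvist, Slot 2→Bakr, Slot 3→Lindqvist, Slot 4→Bakr+Horvat, Slot 5→Lindqvist+Bakr.
Loads: Lindqvist 3, Bakr 3, Horvat 1 — all ≤ 3.

3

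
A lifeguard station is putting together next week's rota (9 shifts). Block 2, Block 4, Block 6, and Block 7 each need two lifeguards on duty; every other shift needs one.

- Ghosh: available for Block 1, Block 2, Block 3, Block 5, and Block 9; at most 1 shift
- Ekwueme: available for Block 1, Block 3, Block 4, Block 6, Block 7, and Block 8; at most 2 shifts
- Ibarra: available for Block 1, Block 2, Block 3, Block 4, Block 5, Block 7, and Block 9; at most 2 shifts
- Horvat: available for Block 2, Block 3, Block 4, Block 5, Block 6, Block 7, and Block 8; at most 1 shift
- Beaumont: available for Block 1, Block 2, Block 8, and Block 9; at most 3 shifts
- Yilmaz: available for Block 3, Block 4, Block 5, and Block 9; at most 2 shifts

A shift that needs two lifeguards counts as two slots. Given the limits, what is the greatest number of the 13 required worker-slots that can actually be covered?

11

Total capacity across all lifeguards is 1+2+2+1+3+2 = 11, and 13 slots are needed, so at most 11 can be filled.
An assignment achieving 11: Block 1→Ghosh, Block 2→Ibarra+Beaumont, Block 4→Yilmaz, Block 5→Yilmaz, Block 6→Ekwueme+Horvat, Block 7→Ekwueme+Ibarra, Block 8→Beaumont, Block 9→Beaumont.
Loads: Ghosh 1/1, Ekwueme 2/2, Ibarra 2/2, Horvat 1/1, Beaumont 3/3, Yilmaz 2/2.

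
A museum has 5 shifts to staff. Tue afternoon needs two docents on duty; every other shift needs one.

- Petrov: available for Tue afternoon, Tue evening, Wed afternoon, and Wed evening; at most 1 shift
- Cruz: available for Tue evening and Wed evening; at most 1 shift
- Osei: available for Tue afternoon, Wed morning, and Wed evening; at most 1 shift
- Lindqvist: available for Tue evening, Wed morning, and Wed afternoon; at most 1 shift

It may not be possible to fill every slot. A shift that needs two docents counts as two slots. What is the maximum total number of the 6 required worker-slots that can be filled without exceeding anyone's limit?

4

Total capacity across all docents is 1+1+1+1 = 4, and 6 slots are needed, so at most 4 can be filled.
An assignment achieving 4: Tue afternoon→Petrov+Osei, Tue evening→Cruz, Wed morning→Lindqvist.
Loads: Petrov 1/1, Cruz 1/1, Osei 1/1, Lindqvist 1/1.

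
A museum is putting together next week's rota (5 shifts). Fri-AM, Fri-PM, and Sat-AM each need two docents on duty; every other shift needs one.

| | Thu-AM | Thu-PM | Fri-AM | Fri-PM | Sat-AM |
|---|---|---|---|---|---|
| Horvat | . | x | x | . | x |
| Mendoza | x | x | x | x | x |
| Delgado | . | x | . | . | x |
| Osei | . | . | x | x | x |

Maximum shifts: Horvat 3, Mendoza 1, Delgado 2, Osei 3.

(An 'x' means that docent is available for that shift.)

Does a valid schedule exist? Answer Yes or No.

Total capacity is 9 and 8 slots are needed, so capacity alone doesn't rule it out.
Shifts {Thu-AM, Fri-PM} need 3 worker-slots in total, but the docents available for any of those shifts (Mendoza and Osei) can supply at most 2 among them. So no valid schedule exists.

No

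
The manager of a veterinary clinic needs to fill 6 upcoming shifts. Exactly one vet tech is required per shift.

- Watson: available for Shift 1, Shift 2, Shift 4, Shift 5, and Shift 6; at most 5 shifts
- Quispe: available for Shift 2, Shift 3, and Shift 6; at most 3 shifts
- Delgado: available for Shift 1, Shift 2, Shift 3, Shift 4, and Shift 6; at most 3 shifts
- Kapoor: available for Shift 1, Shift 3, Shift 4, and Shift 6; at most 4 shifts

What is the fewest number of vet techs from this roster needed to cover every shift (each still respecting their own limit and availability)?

6 slots to fill and no one can take more than 5, so at least ⌈6/5⌉ = 2 vet techs are needed.
Watson and Quispe alone can cover everything: Shift 1→Watson, Shift 2→Watson, Shift 3→Quispe, Shift 4→Watson, Shift 5→Watson, Shift 6→Watson.

2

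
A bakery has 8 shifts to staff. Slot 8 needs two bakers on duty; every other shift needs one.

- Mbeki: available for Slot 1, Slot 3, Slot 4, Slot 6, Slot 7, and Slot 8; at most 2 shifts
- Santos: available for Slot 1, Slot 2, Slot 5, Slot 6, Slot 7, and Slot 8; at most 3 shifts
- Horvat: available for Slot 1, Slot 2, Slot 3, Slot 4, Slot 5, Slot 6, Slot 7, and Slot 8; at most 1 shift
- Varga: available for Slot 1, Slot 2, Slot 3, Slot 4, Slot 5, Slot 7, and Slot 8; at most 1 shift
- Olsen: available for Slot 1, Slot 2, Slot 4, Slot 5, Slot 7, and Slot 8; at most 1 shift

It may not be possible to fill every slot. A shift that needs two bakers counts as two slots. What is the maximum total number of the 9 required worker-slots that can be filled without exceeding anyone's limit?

8

Total capacity across all bakers is 2+3+1+1+1 = 8, and 9 slots are needed, so at most 8 can be filled.
An assignment achieving 8: Slot 1→Santos, Slot 2→Santos, Slot 3→Mbeki, Slot 4→Horvat, Slot 5→Santos, Slot 6→Mbeki, Slot 7→Varga, Slot 8→Olsen.
Loads: Mbeki 2/2, Santos 3/3, Horvat 1/1, Varga 1/1, Olsen 1/1.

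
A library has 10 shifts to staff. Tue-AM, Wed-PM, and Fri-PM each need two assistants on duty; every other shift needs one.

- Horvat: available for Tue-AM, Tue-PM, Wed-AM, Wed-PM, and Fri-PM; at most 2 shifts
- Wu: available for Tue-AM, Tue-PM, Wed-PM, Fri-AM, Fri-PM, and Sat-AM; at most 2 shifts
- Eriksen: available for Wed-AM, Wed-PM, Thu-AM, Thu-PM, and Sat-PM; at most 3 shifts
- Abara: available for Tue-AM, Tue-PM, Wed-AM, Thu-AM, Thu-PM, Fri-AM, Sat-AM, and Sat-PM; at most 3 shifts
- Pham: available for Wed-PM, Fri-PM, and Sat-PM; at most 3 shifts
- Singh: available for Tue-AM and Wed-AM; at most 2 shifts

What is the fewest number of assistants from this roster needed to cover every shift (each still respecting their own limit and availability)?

5

13 slots to fill and no one can take more than 3, so at least ⌈13/3⌉ = 5 assistants are needed.
Horvat, Wu, Eriksen, Abara, and Pham alone can cover everything: Tue-AM→Horvat+Abara, Tue-PM→Abara, Wed-AM→Abara, Wed-PM→Eriksen+Pham, Thu-AM→Eriksen, Thu-PM→Eriksen, Fri-AM→Wu, Fri-PM→Horvat+Pham, Sat-AM→Wu, Sat-PM→Pham.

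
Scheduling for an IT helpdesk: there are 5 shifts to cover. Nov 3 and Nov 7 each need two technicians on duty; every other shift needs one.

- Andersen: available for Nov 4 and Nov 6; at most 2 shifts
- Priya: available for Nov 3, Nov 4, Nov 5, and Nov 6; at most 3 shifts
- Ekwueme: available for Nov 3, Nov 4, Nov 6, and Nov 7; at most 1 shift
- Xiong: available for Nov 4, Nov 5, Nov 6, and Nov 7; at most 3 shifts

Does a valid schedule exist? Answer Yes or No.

No

Total capacity is 9 and 7 slots are needed, so capacity alone doesn't rule it out.
Shifts {Nov 3, Nov 7} need 4 worker-slots in total, but the technicians available for any of those shifts (Priya, Ekwueme, and Xiong) can supply at most 3 among them. So no valid schedule exists.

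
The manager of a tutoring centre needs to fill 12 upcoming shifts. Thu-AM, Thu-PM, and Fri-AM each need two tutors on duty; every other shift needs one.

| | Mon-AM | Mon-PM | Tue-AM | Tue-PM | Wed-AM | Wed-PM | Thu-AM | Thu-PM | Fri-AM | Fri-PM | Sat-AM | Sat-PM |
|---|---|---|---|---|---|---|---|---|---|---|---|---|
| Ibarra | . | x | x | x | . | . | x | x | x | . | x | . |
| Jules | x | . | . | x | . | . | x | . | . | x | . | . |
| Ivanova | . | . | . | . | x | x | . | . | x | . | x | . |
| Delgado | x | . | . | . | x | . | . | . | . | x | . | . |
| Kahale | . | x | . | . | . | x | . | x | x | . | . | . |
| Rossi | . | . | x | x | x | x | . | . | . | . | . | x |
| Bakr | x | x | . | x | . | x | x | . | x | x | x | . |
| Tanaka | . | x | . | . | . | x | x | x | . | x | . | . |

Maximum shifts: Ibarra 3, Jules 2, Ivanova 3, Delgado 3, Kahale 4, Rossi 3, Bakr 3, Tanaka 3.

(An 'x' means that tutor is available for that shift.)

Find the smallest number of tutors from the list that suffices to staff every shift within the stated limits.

5

15 slots to fill and no one can take more than 4, so at least ⌈15/4⌉ = 4 tutors are needed.
Any 4 tutors together have capacity at most 4+3+3+3 = 13 < 15 slots, so 4 can never suffice.
Ibarra, Jules, Kahale, Rossi, and Bakr alone can cover everything: Mon-AM→Jules, Mon-PM→Kahale, Tue-AM→Ibarra, Tue-PM→Rossi, Wed-AM→Rossi, Wed-PM→Kahale, Thu-AM→Ibarra+Bakr, Thu-PM→Ibarra+Kahale, Fri-AM→Kahale+Bakr, Fri-PM→Jules, Sat-AM→Bakr, Sat-PM→Rossi.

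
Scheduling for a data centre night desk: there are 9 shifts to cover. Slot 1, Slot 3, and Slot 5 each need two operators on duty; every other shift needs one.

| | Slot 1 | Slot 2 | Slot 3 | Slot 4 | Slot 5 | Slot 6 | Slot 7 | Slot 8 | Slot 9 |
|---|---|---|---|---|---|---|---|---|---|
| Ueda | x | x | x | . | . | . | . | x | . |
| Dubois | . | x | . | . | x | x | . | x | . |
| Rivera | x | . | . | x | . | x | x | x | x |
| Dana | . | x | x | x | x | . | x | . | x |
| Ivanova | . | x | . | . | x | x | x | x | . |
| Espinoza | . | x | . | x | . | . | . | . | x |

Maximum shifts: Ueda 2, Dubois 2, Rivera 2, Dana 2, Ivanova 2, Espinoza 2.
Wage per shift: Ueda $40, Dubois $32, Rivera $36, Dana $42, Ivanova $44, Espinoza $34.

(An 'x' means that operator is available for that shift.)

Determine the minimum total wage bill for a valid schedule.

$456

Slot 1 can only be covered by Ueda and Rivera, so that assignment is forced.
Slot 3 can only be covered by Ueda and Dana, so that assignment is forced.
Picking the cheapest available operator for each shift independently would cost $432, but that ignores the shift limits.
An optimal schedule: Slot 1→Ueda+Rivera, Slot 2→Espinoza, Slot 3→Ueda+Dana, Slot 4→Rivera, Slot 5→Dubois+Dana, Slot 6→Dubois, Slot 7→Ivanova, Slot 8→Ivanova, Slot 9→Espinoza.
Total: 40 + 36 + 34 + 40 + 42 + 36 + 32 + 42 + 32 + 44 + 44 + 34 = $456.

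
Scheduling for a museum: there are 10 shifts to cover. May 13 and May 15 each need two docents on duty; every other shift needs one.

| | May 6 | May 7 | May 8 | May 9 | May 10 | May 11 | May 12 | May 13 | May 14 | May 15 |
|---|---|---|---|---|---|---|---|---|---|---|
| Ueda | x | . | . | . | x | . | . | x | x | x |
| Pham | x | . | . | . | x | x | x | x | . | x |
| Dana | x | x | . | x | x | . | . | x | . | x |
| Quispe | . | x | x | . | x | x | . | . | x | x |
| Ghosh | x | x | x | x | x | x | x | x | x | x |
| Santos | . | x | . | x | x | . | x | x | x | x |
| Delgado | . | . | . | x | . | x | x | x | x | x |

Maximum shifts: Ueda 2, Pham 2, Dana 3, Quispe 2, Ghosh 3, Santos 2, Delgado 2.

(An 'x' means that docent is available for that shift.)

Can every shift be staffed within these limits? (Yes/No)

One valid schedule: May 6→Ueda, May 7→Dana, May 8→Quispe, May 9→Dana, May 10→Dana, May 11→Pham, May 12→Pham, May 13→Ghosh+Santos, May 14→Ueda, May 15→Quispe+Ghosh.
Loads: Ueda 2/2, Pham 2/2, Dana 3/3, Quispe 2/2, Ghosh 2/3, Santos 1/2, Delgado 0/2 — all within limits.

Yes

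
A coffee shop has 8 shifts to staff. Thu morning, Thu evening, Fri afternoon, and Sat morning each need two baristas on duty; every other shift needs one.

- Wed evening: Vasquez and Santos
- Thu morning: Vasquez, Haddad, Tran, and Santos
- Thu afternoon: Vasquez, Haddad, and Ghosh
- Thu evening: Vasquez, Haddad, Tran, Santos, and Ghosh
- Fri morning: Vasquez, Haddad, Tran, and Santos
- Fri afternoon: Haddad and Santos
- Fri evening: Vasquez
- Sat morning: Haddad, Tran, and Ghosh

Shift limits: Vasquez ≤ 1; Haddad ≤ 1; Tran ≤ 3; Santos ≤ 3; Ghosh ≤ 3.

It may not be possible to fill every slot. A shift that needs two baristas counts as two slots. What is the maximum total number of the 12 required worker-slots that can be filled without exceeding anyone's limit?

11

Total capacity across all baristas is 1+1+3+3+3 = 11, and 12 slots are needed, so at most 11 can be filled.
An assignment achieving 11: Wed evening→Santos, Thu morning→Tran+Santos, Thu afternoon→Ghosh, Thu evening→Ghosh, Fri morning→Tran, Fri afternoon→Haddad+Santos, Fri evening→Vasquez, Sat morning→Tran+Ghosh.
Loads: Vasquez 1/1, Haddad 1/1, Tran 3/3, Santos 3/3, Ghosh 3/3.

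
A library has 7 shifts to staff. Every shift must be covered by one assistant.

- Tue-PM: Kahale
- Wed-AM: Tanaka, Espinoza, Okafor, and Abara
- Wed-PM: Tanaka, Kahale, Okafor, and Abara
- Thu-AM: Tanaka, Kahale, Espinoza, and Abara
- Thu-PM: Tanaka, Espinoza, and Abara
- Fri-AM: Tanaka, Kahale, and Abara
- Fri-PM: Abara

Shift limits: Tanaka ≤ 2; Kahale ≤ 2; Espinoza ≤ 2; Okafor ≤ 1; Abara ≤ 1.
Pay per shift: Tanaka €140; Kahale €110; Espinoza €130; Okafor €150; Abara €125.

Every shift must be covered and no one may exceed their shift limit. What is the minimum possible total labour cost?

€885

Tue-PM can only be covered by Kahale, so that assignment is forced.
Fri-PM can only be covered by Abara, so that assignment is forced.
Picking the cheapest available assistant for each shift independently would cost €815, but that ignores the shift limits.
An optimal schedule: Tue-PM→Kahale, Wed-AM→Espinoza, Wed-PM→Kahale, Thu-AM→Espinoza, Thu-PM→Tanaka, Fri-AM→Tanaka, Fri-PM→Abara.
Total: 110 + 130 + 110 + 130 + 140 + 140 + 125 = €885.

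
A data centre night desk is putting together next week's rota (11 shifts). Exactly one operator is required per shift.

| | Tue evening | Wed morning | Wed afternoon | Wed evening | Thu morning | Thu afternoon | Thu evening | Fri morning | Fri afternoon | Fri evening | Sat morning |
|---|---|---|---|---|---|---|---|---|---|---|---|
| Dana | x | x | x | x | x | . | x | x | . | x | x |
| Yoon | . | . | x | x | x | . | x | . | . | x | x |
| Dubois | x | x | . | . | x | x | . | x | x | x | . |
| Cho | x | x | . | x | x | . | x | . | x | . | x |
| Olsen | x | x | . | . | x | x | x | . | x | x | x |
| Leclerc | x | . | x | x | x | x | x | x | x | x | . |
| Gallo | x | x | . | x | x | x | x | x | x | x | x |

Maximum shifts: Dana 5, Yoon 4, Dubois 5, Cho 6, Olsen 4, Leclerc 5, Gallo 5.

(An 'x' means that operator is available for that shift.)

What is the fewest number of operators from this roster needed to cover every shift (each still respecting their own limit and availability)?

11 slots to fill and no one can take more than 6, so at least ⌈11/6⌉ = 2 operators are needed.
Cho and Leclerc alone can cover everything: Tue evening→Cho, Wed morning→Cho, Wed afternoon→Leclerc, Wed evening→Cho, Thu morning→Cho, Thu afternoon→Leclerc, Thu evening→Cho, Fri morning→Leclerc, Fri afternoon→Leclerc, Fri evening→Leclerc, Sat morning→Cho.

2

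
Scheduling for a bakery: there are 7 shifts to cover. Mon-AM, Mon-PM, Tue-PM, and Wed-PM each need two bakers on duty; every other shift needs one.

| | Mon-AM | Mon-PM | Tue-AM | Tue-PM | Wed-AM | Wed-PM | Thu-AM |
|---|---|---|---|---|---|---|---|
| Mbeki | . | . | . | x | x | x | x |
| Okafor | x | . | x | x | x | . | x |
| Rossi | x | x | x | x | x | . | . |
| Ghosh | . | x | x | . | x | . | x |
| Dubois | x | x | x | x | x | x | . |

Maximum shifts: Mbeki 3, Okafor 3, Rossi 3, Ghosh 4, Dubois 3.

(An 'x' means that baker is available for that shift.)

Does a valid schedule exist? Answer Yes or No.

Wed-PM can only be covered by Mbeki and Dubois, so that assignment is forced.
One valid schedule: Mon-AM→Okafor+Rossi, Mon-PM→Rossi+Ghosh, Tue-AM→Okafor, Tue-PM→Okafor+Rossi, Wed-AM→Mbeki, Wed-PM→Mbeki+Dubois, Thu-AM→Mbeki.
Loads: Mbeki 3/3, Okafor 3/3, Rossi 3/3, Ghosh 1/4, Dubois 1/3 — all within limits.

Yes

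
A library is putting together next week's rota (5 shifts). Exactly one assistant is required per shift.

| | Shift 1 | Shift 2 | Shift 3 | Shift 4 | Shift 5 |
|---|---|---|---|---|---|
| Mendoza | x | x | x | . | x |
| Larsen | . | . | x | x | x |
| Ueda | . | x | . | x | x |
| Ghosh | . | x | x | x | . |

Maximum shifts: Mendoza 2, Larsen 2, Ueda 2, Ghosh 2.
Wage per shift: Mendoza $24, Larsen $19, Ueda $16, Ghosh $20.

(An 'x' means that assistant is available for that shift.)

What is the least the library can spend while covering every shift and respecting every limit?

Shift 1 can only be covered by Mendoza, so that assignment is forced.
Picking the cheapest available assistant for each shift independently would cost $91, but that ignores the shift limits.
An optimal schedule: Shift 1→Mendoza, Shift 2→Ueda, Shift 3→Larsen, Shift 4→Ueda, Shift 5→Larsen.
Total: 24 + 16 + 19 + 16 + 19 = $94.

$94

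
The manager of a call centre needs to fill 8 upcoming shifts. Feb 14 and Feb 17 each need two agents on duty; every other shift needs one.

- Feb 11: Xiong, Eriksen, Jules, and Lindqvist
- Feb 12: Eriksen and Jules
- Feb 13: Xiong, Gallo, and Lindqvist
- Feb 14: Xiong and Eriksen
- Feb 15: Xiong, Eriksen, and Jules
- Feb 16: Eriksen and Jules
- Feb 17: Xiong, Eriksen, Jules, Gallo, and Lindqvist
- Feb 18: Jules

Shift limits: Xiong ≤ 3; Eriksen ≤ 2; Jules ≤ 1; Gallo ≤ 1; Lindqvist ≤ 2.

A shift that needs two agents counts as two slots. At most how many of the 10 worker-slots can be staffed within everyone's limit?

9

Total capacity across all agents is 3+2+1+1+2 = 9, and 10 slots are needed, so at most 9 can be filled.
An assignment achieving 9: Feb 11→Lindqvist, Feb 12→Eriksen, Feb 13→Xiong, Feb 14→Xiong+Eriksen, Feb 15→Xiong, Feb 17→Gallo+Lindqvist, Feb 18→Jules.
Loads: Xiong 3/3, Eriksen 2/2, Jules 1/1, Gallo 1/1, Lindqvist 2/2.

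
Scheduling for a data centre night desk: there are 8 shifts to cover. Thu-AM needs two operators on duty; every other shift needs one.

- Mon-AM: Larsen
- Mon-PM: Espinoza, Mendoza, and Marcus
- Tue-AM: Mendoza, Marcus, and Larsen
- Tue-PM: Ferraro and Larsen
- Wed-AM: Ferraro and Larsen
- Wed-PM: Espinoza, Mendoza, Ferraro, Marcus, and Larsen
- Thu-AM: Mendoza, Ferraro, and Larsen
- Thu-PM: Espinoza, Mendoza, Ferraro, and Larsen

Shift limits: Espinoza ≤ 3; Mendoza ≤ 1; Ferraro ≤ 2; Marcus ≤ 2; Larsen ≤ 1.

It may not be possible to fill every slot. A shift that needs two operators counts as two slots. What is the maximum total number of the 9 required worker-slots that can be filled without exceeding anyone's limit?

8

Total capacity across all operators is 3+1+2+2+1 = 9, and 9 slots are needed, so at most 9 can be filled.
Shifts {Mon-AM, Tue-PM, Wed-AM, Thu-AM} need 5 slots but only Mendoza, Ferraro, and Larsen are available for them, supplying at most 4 — so at least 1 slot must go unfilled.
An assignment achieving 8: Mon-AM→Larsen, Mon-PM→Espinoza, Tue-AM→Marcus, Tue-PM→Ferraro, Wed-AM→Ferraro, Wed-PM→Espinoza, Thu-AM→Mendoza, Thu-PM→Espinoza.
Loads: Espinoza 3/3, Mendoza 1/1, Ferraro 2/2, Marcus 1/2, Larsen 1/1.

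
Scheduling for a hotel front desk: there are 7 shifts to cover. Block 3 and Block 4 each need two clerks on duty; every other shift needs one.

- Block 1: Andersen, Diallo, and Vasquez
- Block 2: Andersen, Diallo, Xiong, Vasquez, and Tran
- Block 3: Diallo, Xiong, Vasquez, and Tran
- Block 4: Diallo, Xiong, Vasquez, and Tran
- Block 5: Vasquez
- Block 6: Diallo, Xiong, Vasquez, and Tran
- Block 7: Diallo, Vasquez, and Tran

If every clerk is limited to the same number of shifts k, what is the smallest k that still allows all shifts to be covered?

With 5 clerks and 9 worker-slots to fill, someone must work at least ⌈9/5⌉ = 2 shifts, so k ≥ 2.
k = 2 works: Block 1→Andersen, Block 2→Andersen, Block 3→Xiong+Vasquez, Block 4→Xiong+Tran, Block 5→Vasquez, Block 6→Diallo, Block 7→Diallo.
Loads: Andersen 2, Diallo 2, Xiong 2, Vasquez 2, Tran 1 — all ≤ 2.

2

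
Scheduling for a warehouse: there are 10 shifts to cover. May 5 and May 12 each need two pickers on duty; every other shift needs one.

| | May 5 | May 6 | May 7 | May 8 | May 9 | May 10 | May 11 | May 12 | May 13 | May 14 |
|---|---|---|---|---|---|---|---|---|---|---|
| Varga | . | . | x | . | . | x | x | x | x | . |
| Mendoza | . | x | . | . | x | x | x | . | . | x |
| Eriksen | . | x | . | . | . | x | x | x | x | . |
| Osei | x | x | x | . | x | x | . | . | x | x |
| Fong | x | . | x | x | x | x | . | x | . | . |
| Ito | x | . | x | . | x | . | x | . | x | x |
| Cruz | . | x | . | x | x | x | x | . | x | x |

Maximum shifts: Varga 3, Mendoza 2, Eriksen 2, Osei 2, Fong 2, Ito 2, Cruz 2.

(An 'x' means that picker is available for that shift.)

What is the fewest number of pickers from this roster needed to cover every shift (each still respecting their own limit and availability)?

6

12 slots to fill and no one can take more than 3, so at least ⌈12/3⌉ = 4 pickers are needed.
Any 5 pickers together have capacity at most 3+2+2+2+2 = 11 < 12 slots, so 5 can never suffice.
Varga, Mendoza, Eriksen, Osei, Fong, and Ito alone can cover everything: May 5→Osei+Fong, May 6→Mendoza, May 7→Varga, May 8→Fong, May 9→Osei, May 10→Eriksen, May 11→Varga, May 12→Varga+Eriksen, May 13→Ito, May 14→Mendoza.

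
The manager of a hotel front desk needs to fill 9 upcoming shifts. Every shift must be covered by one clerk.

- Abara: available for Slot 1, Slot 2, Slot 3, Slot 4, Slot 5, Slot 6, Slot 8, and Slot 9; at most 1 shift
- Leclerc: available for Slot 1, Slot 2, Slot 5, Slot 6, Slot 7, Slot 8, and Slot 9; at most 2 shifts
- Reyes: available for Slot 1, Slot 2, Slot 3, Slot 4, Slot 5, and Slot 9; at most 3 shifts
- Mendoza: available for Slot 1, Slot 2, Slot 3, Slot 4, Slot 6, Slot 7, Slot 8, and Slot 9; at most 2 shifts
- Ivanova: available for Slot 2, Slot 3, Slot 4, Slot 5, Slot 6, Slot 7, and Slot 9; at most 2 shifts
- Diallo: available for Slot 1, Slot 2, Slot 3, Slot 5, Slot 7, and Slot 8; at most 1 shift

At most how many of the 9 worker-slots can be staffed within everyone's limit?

9

Total capacity across all clerks is 1+2+3+2+2+1 = 11, and 9 slots are needed, so at most 9 can be filled.
An assignment achieving 9: Slot 1→Reyes, Slot 2→Ivanova, Slot 3→Reyes, Slot 4→Abara, Slot 5→Reyes, Slot 6→Leclerc, Slot 7→Leclerc, Slot 8→Mendoza, Slot 9→Mendoza.
Loads: Abara 1/1, Leclerc 2/2, Reyes 3/3, Mendoza 2/2, Ivanova 1/2, Diallo 0/1.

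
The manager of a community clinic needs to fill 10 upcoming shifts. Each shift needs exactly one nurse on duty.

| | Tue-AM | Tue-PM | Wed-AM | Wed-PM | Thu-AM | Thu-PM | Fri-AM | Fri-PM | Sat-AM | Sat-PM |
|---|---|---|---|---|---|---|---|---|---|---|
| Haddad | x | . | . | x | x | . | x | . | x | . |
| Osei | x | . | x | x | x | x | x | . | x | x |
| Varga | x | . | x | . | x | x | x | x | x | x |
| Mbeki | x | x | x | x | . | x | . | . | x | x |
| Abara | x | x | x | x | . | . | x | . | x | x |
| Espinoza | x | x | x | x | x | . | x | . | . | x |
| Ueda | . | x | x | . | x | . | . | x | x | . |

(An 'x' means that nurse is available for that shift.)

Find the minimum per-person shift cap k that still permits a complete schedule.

With 7 nurses and 10 worker-slots to fill, someone must work at least ⌈10/7⌉ = 2 shifts, so k ≥ 2.
k = 2 works: Tue-AM→Mbeki, Tue-PM→Mbeki, Wed-AM→Abara, Wed-PM→Haddad, Thu-AM→Haddad, Thu-PM→Osei, Fri-AM→Osei, Fri-PM→Varga, Sat-AM→Abara, Sat-PM→Varga.
Loads: Haddad 2, Osei 2, Varga 2, Mbeki 2, Abara 2, Espinoza 0, Ueda 0 — all ≤ 2.

2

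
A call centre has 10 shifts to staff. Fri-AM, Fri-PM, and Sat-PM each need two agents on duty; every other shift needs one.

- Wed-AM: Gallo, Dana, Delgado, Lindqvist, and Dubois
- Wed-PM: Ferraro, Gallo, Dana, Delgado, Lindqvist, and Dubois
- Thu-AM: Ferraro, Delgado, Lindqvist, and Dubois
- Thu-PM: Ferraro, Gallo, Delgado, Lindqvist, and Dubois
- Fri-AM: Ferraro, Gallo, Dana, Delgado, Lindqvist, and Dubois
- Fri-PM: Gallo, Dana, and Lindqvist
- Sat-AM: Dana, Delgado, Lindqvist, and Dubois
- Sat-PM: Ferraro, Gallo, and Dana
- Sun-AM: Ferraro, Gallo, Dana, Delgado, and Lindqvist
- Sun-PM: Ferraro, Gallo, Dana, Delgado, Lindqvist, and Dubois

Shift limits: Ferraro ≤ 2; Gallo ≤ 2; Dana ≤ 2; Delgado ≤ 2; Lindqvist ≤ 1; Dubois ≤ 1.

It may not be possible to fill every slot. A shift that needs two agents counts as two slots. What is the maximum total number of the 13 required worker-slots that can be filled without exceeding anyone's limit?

Total capacity across all agents is 2+2+2+2+1+1 = 10, and 13 slots are needed, so at most 10 can be filled.
An assignment achieving 10: Wed-AM→Delgado, Wed-PM→Dubois, Thu-AM→Ferraro, Thu-PM→Delgado, Fri-PM→Gallo+Dana, Sat-AM→Dana, Sat-PM→Ferraro+Gallo, Sun-AM→Lindqvist.
Loads: Ferraro 2/2, Gallo 2/2, Dana 2/2, Delgado 2/2, Lindqvist 1/1, Dubois 1/1.

10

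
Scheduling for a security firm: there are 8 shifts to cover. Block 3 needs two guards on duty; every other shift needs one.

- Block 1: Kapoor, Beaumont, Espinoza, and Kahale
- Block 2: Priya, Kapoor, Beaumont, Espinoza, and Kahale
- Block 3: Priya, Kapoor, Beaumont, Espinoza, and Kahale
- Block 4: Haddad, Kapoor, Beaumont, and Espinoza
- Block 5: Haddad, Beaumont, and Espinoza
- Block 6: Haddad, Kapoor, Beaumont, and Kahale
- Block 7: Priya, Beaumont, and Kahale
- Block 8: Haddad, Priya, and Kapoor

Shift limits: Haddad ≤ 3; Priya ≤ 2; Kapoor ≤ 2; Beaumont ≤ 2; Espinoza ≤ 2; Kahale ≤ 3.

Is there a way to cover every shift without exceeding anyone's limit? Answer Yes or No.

One valid schedule: Block 1→Kapoor, Block 2→Priya, Block 3→Beaumont+Espinoza, Block 4→Haddad, Block 5→Haddad, Block 6→Kapoor, Block 7→Priya, Block 8→Haddad.
Loads: Haddad 3/3, Priya 2/2, Kapoor 2/2, Beaumont 1/2, Espinoza 1/2, Kahale 0/3 — all within limits.

Yes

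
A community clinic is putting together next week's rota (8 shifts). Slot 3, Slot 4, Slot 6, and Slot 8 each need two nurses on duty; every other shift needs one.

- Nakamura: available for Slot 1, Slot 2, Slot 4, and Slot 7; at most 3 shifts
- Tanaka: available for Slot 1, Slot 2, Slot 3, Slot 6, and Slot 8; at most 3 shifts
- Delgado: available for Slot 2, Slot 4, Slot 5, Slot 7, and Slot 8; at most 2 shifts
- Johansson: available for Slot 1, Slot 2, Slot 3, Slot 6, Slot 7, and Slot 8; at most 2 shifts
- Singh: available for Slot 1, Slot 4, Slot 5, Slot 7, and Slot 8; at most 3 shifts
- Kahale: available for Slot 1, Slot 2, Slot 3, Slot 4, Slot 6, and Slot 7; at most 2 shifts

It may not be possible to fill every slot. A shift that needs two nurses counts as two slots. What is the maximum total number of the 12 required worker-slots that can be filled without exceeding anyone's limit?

Total capacity across all nurses is 3+3+2+2+3+2 = 15, and 12 slots are needed, so at most 12 can be filled.
An assignment achieving 12: Slot 1→Nakamura, Slot 2→Nakamura, Slot 3→Tanaka+Johansson, Slot 4→Nakamura+Delgado, Slot 5→Delgado, Slot 6→Tanaka+Johansson, Slot 7→Singh, Slot 8→Tanaka+Singh.
Loads: Nakamura 3/3, Tanaka 3/3, Delgado 2/2, Johansson 2/2, Singh 2/3, Kahale 0/2.

12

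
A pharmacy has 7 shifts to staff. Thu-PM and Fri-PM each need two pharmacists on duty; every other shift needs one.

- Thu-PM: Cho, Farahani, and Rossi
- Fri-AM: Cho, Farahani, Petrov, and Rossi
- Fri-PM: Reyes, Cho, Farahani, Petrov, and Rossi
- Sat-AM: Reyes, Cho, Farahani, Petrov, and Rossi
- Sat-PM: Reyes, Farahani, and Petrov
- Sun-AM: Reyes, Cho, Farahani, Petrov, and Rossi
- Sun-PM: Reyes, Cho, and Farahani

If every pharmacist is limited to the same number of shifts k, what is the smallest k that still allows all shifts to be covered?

With 5 pharmacists and 9 worker-slots to fill, someone must work at least ⌈9/5⌉ = 2 shifts, so k ≥ 2.
k = 2 works: Thu-PM→Cho+Farahani, Fri-AM→Cho, Fri-PM→Petrov+Rossi, Sat-AM→Farahani, Sat-PM→Reyes, Sun-AM→Petrov, Sun-PM→Reyes.
Loads: Reyes 2, Cho 2, Farahani 2, Petrov 2, Rossi 1 — all ≤ 2.

2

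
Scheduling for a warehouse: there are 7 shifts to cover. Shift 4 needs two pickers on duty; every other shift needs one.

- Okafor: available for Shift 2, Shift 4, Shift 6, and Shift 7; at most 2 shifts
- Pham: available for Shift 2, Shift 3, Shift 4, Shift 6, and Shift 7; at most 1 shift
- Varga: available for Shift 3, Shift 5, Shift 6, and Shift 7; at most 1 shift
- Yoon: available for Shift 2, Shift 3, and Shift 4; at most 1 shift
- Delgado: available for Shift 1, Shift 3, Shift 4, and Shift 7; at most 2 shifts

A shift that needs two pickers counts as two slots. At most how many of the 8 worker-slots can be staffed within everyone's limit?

7

Total capacity across all pickers is 2+1+1+1+2 = 7, and 8 slots are needed, so at most 7 can be filled.
An assignment achieving 7: Shift 1→Delgado, Shift 2→Okafor, Shift 3→Pham, Shift 4→Yoon+Delgado, Shift 5→Varga, Shift 6→Okafor.
Loads: Okafor 2/2, Pham 1/1, Varga 1/1, Yoon 1/1, Delgado 2/2.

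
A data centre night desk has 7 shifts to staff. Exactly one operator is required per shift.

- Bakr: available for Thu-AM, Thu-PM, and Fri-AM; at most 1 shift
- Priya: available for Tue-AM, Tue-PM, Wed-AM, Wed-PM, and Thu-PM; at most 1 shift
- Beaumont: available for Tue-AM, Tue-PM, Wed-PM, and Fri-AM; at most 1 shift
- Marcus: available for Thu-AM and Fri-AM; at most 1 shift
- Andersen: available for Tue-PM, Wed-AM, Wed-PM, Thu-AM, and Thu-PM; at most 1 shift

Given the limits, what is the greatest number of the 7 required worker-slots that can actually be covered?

5

Total capacity across all operators is 1+1+1+1+1 = 5, and 7 slots are needed, so at most 5 can be filled.
An assignment achieving 5: Tue-AM→Priya, Tue-PM→Beaumont, Wed-AM→Andersen, Thu-AM→Bakr, Fri-AM→Marcus.
Loads: Bakr 1/1, Priya 1/1, Beaumont 1/1, Marcus 1/1, Andersen 1/1.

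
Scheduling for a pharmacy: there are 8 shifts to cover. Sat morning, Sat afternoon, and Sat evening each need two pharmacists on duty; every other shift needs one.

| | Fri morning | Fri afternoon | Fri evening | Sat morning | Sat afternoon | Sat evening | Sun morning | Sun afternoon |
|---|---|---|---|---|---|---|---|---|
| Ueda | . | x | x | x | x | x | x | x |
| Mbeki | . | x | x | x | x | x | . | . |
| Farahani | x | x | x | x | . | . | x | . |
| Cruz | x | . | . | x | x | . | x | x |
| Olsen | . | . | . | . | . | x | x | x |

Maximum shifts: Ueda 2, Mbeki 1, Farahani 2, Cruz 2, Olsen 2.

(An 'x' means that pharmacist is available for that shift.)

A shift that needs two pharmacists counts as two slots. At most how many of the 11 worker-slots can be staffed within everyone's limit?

9

Total capacity across all pharmacists is 2+1+2+2+2 = 9, and 11 slots are needed, so at most 9 can be filled.
An assignment achieving 9: Fri morning→Farahani, Fri afternoon→Ueda, Fri evening→Ueda, Sat morning→Farahani, Sat afternoon→Mbeki+Cruz, Sat evening→Olsen, Sun morning→Olsen, Sun afternoon→Cruz.
Loads: Ueda 2/2, Mbeki 1/1, Farahani 2/2, Cruz 2/2, Olsen 2/2.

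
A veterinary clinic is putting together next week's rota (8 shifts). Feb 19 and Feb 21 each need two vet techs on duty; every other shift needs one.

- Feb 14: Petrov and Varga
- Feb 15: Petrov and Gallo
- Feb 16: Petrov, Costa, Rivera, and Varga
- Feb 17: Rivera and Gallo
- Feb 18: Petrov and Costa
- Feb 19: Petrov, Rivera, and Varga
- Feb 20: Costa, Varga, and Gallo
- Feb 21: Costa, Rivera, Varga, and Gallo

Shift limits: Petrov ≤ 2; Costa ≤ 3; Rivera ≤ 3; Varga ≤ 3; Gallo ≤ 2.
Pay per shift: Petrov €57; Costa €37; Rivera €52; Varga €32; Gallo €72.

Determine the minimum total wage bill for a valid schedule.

Picking the cheapest available vet tech for each shift independently would cost €395, but that ignores the shift limits.
An optimal schedule: Feb 14→Varga, Feb 15→Petrov, Feb 16→Costa, Feb 17→Rivera, Feb 18→Costa, Feb 19→Varga+Rivera, Feb 20→Varga, Feb 21→Costa+Rivera.
Total: 32 + 57 + 37 + 52 + 37 + 32 + 52 + 32 + 37 + 52 = €420.

€420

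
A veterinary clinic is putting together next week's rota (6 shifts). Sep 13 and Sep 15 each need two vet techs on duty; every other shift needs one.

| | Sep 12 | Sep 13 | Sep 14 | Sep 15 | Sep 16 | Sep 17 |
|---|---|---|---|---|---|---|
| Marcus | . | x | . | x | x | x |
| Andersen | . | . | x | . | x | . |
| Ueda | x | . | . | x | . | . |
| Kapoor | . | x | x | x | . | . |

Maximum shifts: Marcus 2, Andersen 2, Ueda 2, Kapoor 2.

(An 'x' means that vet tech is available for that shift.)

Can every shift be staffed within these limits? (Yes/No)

Yes

Sep 12 can only be covered by Ueda, so that assignment is forced.
Sep 13 can only be covered by Marcus and Kapoor, so that assignment is forced.
Sep 17 can only be covered by Marcus, so that assignment is forced.
One valid schedule: Sep 12→Ueda, Sep 13→Marcus+Kapoor, Sep 14→Andersen, Sep 15→Ueda+Kapoor, Sep 16→Andersen, Sep 17→Marcus.
Loads: Marcus 2/2, Andersen 2/2, Ueda 2/2, Kapoor 2/2 — all within limits.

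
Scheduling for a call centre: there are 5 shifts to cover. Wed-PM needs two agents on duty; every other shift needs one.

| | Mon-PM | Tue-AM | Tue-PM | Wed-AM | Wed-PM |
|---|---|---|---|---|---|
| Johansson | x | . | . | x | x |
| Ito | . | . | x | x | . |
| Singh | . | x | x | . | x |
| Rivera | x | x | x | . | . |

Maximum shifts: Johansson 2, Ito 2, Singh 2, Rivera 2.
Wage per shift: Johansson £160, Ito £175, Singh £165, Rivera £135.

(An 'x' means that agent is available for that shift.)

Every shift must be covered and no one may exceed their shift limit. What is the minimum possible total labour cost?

£920

Wed-PM can only be covered by Johansson and Singh, so that assignment is forced.
Picking the cheapest available agent for each shift independently would cost £890, but that ignores the shift limits.
An optimal schedule: Mon-PM→Rivera, Tue-AM→Rivera, Tue-PM→Singh, Wed-AM→Johansson, Wed-PM→Johansson+Singh.
Total: 135 + 135 + 165 + 160 + 160 + 165 = £920.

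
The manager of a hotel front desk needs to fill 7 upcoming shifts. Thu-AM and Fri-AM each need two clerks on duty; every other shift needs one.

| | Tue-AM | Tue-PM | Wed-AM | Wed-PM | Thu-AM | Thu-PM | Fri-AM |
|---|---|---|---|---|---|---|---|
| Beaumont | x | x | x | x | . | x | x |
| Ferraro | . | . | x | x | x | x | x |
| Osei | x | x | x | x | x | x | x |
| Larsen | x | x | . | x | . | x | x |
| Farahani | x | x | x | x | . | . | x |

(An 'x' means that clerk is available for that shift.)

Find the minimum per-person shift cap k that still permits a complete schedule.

2

With 5 clerks and 9 worker-slots to fill, someone must work at least ⌈9/5⌉ = 2 shifts, so k ≥ 2.
k = 2 works: Tue-AM→Beaumont, Tue-PM→Beaumont, Wed-AM→Ferraro, Wed-PM→Larsen, Thu-AM→Ferraro+Osei, Thu-PM→Osei, Fri-AM→Larsen+Farahani.
Loads: Beaumont 2, Ferraro 2, Osei 2, Larsen 2, Farahani 1 — all ≤ 2.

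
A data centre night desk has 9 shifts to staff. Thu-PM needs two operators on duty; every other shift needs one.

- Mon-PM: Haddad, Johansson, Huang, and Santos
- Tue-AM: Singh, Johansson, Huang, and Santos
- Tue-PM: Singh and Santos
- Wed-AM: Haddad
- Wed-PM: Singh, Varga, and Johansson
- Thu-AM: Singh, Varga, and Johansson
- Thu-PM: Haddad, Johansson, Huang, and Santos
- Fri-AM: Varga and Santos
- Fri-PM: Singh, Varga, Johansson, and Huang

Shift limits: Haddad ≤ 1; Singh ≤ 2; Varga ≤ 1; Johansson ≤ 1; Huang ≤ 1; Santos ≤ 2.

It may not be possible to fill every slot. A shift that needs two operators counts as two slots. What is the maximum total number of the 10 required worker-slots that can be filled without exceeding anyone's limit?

8

Total capacity across all operators is 1+2+1+1+1+2 = 8, and 10 slots are needed, so at most 8 can be filled.
An assignment achieving 8: Mon-PM→Huang, Tue-AM→Santos, Tue-PM→Singh, Wed-AM→Haddad, Wed-PM→Singh, Thu-AM→Johansson, Thu-PM→Santos, Fri-AM→Varga.
Loads: Haddad 1/1, Singh 2/2, Varga 1/1, Johansson 1/1, Huang 1/1, Santos 2/2.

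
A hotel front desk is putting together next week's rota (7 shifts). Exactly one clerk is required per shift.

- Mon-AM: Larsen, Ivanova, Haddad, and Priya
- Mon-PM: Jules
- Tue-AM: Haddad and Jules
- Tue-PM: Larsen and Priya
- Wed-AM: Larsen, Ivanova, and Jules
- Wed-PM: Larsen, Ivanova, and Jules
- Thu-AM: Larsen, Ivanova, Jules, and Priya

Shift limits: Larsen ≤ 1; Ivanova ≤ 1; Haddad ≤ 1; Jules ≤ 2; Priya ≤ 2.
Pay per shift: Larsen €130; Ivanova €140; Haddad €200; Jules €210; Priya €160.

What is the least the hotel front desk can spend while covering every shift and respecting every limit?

€1210

Mon-PM can only be covered by Jules, so that assignment is forced.
Picking the cheapest available clerk for each shift independently would cost €1060, but that ignores the shift limits.
An optimal schedule: Mon-AM→Priya, Mon-PM→Jules, Tue-AM→Haddad, Tue-PM→Larsen, Wed-AM→Ivanova, Wed-PM→Jules, Thu-AM→Priya.
Total: 160 + 210 + 200 + 130 + 140 + 210 + 160 = €1210.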